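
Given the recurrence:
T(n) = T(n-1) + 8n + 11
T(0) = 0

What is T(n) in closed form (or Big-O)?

Dominant term in sum is 8*sum(i, i=1..n) = 8*n*(n+1)/2 = O(n^2).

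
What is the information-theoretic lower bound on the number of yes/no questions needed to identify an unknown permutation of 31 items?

There are 31! = 8222838654177922817725562880000000 permutations. Each yes/no question gives at most 1 bit, so at least ceil(log_2(8222838654177922817725562880000000)) = 113 questions are needed.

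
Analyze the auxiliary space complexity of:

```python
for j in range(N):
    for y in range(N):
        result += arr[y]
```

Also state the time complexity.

Space complexity: O(1).
Only a constant amount of auxiliary storage is used; nothing grows with n.
Time complexity: O(n^2).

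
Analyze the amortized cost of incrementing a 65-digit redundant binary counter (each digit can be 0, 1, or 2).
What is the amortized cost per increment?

A redundant counter on 65 digits allows digit values 0, 1, 2. Increment adds 1 to the least significant digit and carries any 2 to a 0 plus +1 on the next digit. With potential Phi = (number of 2-digits), each increment does O(1) actual work plus a chain of carries, each of which decreases Phi by 1. Amortized O(1).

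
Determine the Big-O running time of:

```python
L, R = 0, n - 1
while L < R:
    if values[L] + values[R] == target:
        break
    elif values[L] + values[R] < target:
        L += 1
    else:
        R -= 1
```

Time complexity: O(n).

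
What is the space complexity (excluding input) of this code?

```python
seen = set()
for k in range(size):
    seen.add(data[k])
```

Space complexity: O(n).
Auxiliary storage grows linearly with the input size n in the worst case.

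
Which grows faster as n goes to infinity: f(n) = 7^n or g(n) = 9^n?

g(n) = 9^n grows faster: (9/7)^n -> infinity since 9/7 > 1.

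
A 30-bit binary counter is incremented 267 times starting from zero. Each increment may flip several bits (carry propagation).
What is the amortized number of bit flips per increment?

Bit i flips on every 2^i-th increment, so over 267 increments bit i flips floor(267/2^i) times. Summing over i: total flips < 2 * 267. Amortized: < 2 = O(1) per increment.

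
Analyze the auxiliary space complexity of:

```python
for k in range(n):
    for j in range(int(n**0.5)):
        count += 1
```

Space complexity: O(1).
Only a constant amount of auxiliary storage is used; nothing grows with n.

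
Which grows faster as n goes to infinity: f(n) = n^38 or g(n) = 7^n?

g(n) = 7^n grows faster: any exponential with base > 1 dominates every polynomial.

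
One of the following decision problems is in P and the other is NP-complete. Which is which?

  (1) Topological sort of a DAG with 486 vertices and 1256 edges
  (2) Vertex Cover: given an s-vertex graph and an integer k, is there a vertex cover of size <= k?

(1) is P: DFS-based topological sort runs in O(V+E).
(2) is NP-complete: one of Karp's 21 NP-complete problems (with k part of the input; for any fixed constant k it is in P).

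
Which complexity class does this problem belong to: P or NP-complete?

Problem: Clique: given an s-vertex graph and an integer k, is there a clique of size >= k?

This problem is NP-complete: complement of Independent Set / Vertex Cover (with k part of the input).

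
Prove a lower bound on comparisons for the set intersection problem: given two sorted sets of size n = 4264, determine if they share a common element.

For two sorted arrays of size n = 4264, any correct algorithm must examine Omega(n) elements. If fewer are examined, an adversary places a common element in an unexamined gap. A merge-based scan achieves O(n), so the bound is tight.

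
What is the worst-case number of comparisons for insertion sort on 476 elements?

Insertion sort on reverse-sorted input: 1 + 2 + ... + (476-1) = 113050 comparisons.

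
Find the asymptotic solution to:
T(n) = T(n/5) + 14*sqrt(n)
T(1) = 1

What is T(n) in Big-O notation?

Each level contributes sqrt(n/5^k). Geometric series with ratio 1/sqrt(5) < 1 sums to O(sqrt(n)).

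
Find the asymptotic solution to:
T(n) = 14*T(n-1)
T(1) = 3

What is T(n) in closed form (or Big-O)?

Each step multiplies by 14. T(n) = T(1)*14^(n-1) = 3*14^(n-1).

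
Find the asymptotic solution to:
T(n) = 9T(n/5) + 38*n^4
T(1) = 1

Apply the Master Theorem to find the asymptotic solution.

a=9, b=5, f(n)=38*n^4. log_5(9) = 1.365 < 4. Case 3: T(n) = O(n^4).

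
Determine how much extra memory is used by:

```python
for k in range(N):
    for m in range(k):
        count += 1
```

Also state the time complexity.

Space complexity: O(1).
Only a constant amount of auxiliary storage is used; nothing grows with n.
Time complexity: O(n^2).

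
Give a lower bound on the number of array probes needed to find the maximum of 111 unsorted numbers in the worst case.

Adversary: any unprobed cell could hold a value larger than everything seen so far. If fewer than 111 cells are probed, the adversary places the max in an unprobed cell. So all 111 cells must be examined; together with 111-1 comparisons this is tight.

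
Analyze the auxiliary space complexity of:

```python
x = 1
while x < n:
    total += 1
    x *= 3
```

Space complexity: O(1).
Only a constant amount of auxiliary storage is used; nothing grows with n.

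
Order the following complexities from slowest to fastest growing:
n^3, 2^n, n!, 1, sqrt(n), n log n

Ordered by growth rate: 1 < sqrt(n) < n log n < n^3 < 2^n < n!.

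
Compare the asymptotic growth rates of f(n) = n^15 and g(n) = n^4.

f(n) = n^15 grows faster: n^15/n^4 = n^11 -> infinity.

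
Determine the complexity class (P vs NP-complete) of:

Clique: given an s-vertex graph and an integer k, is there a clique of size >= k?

This problem is NP-complete: complement of Independent Set / Vertex Cover (with k part of the input).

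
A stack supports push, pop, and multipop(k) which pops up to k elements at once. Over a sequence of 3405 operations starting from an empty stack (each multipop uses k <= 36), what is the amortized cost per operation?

Each element is pushed exactly once and popped at most once (whether by pop or as part of a multipop). So the total number of individual pops over the whole sequence is at most the number of pushes, which is at most 3405. Total work <= 2 * 3405, hence O(1) amortized per operation.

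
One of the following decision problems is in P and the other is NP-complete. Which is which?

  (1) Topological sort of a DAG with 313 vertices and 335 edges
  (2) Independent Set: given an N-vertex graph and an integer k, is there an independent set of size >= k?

(1) is P: DFS-based topological sort runs in O(V+E).
(2) is NP-complete: complement of Clique (with k part of the input).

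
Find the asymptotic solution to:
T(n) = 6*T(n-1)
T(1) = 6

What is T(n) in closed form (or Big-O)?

Each step multiplies by 6. T(n) = T(1)*6^(n-1) = 6*6^(n-1).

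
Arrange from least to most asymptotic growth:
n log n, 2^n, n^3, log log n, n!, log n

Ordered by growth rate: log log n < log n < n log n < n^3 < 2^n < n!.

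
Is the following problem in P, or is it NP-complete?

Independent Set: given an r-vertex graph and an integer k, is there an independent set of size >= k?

This problem is NP-complete: complement of Clique (with k part of the input).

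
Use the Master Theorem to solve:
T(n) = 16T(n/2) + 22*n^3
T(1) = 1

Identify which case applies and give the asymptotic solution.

a=16, b=2, f(n)=22*n^3.
log_2(16) = 4 > 3.
Since f(n) = O(n^3) is polynomially smaller than n^4, Case 1 applies.
T(n) = Theta(n^4).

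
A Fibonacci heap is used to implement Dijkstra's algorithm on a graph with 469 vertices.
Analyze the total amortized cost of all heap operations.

Dijkstra performs 469 insert, 469 extract-min, and at most E decrease-key operations. With Fibonacci heap: insert O(1) amortized, extract-min O(log n) amortized, decrease-key O(1) amortized. Total with n = 469: O(n * 1 + n * log n + E * 1) = O(n log n + E).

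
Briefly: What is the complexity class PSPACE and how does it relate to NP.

PSPACE is the class of problems solvable with polynomial space. NP is a subset of PSPACE (a poly-space machine can enumerate all certificates). PSPACE-complete problems include QBF (quantified Boolean formulas) and generalized games. It is unknown whether NP = PSPACE.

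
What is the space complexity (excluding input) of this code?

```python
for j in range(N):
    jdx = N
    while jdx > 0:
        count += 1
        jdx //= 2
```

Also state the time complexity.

Space complexity: O(1).
Only a constant amount of auxiliary storage is used; nothing grows with n.
Time complexity: O(n log n).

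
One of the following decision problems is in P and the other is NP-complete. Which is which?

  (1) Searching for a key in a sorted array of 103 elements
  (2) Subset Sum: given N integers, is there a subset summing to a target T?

(1) is P: binary search runs in O(log n).
(2) is NP-complete: one of Karp's 21 NP-complete problems.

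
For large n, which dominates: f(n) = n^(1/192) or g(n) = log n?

f(n) = n^(1/192) grows faster: any positive power of n dominates log n.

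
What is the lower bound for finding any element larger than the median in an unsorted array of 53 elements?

To find an element larger than the median of 53 elements, we must see Omega(n) elements. Without seeing enough elements, an adversary can make any unseen element the median.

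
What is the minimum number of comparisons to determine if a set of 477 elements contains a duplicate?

Determining if 477 elements are all distinct requires Omega(n log n) comparisons in the comparison model. This follows from the element distinctness lower bound.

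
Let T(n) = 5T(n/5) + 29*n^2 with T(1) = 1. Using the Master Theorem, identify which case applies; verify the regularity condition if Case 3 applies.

a=5, b=5, f(n)=29*n^2.
log_5(5) = 1 < 2.
f(n) = Omega(n^(1+epsilon)) for some epsilon > 0, so Case 3 is the candidate.
Regularity: a*f(n/b) = 5*29*(n/5)^2 = (5/25)*29*n^2 <= c*f(n) with c = 5/25 < 1. Satisfied.
Case 3: T(n) = Theta(n^2).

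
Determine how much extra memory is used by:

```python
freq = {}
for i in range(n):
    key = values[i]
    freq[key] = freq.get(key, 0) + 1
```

Space complexity: O(n).
Auxiliary storage grows linearly with the input size n in the worst case.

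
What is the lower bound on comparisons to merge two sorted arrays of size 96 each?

To merge two sorted arrays of size 96, we need at least 191 comparisons in the worst case. An adversary can force every element to be compared.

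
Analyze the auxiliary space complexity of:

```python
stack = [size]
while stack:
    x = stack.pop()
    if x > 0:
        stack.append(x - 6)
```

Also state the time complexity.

Space complexity: O(1).
Only a constant amount of auxiliary storage is used; nothing grows with n.
Time complexity: O(n).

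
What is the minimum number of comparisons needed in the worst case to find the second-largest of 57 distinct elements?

Lower bound: finding the max needs 57-1 comparisons. By the adversary weight-doubling argument, the max must personally win >= ceil(log_2(57)) = 6 comparisons; the 2nd-largest is among those 6 losers, needing 6-1 more comparisons. Total >= 57-1 + 6-1 = 61. A balanced knockout tournament achieves this.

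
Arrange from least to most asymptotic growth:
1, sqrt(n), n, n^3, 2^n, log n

Ordered by growth rate: 1 < log n < sqrt(n) < n < n^3 < 2^n.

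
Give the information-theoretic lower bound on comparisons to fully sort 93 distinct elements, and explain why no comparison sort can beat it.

A comparison sort is a binary decision tree whose leaves are the 93! = 1156772507081641574759205162306240436214753229576413535186142281213246807121467315215203289516844845303838996289387078090752000000000000000000000 possible output permutations. A binary tree with L leaves has height >= ceil(log_2(L)). So any comparison sort needs >= ceil(log_2(93!)) = 479 comparisons in the worst case.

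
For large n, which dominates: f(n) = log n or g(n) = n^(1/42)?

g(n) = n^(1/42) grows faster: any positive power of n dominates log n.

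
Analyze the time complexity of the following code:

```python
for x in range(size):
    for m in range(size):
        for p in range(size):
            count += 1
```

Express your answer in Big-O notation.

Time complexity: O(n^3).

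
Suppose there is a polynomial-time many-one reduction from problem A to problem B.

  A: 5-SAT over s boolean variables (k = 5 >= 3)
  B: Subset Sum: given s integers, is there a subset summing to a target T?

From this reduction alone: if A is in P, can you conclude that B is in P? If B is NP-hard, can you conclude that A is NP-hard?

A poly-time reduction A <=_p B transfers tractability DOWN (B easy => A easy) and hardness UP (A hard => B hard), not the reverse.
From A in P, the reduction alone does NOT give B in P: any problem in P trivially reduces to SAT, yet SAT is not known to be in P.
From B NP-hard, the reduction alone does NOT give A NP-hard: again, easy problems reduce to hard ones.
(Here in fact A is NP-complete and B is NP-complete.)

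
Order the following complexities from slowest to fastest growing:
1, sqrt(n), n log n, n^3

Ordered by growth rate: 1 < sqrt(n) < n log n < n^3.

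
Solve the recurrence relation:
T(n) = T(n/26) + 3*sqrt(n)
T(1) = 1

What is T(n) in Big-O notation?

Each level contributes sqrt(n/26^k). Geometric series with ratio 1/sqrt(26) < 1 sums to O(sqrt(n)).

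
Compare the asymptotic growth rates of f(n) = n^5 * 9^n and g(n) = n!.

g(n) = n! grows faster: by Stirling n! ~ (n/e)^n sqrt(2*pi*n); (n/e)^n eventually dominates n^5 * 9^n.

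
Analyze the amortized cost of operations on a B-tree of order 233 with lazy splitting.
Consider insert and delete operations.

In a B-tree of order 233, a node splits when it has 233 keys. With lazy splitting, we use potential Phi = number of full nodes + number of near-empty nodes. Each split costs O(1) but reduces potential. Between splits, at least 116 insertions must occur in that node. Amortized structural cost is O(1) per operation, plus O(log_233 n) traversal.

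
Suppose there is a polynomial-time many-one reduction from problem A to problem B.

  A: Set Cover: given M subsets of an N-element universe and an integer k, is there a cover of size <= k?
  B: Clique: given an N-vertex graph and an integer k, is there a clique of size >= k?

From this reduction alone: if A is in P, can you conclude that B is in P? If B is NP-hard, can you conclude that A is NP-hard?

A poly-time reduction A <=_p B transfers tractability DOWN (B easy => A easy) and hardness UP (A hard => B hard), not the reverse.
From A in P, the reduction alone does NOT give B in P: any problem in P trivially reduces to SAT, yet SAT is not known to be in P.
From B NP-hard, the reduction alone does NOT give A NP-hard: again, easy problems reduce to hard ones.
(Here in fact A is NP-complete and B is NP-complete.)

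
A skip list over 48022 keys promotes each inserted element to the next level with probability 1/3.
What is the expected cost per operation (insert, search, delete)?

Expected number of levels is O(log_3(48022)) = O(log n). A search visits O(1) expected nodes per level over O(log n) levels. Insert/delete are a search plus O(1) pointer updates per level. Expected O(log n) per operation.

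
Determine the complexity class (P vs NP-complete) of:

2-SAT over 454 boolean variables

This problem is in P: 2-SAT is solvable in linear time via implication-graph SCCs.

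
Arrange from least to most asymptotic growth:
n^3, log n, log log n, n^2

Ordered by growth rate: log log n < log n < n^2 < n^3.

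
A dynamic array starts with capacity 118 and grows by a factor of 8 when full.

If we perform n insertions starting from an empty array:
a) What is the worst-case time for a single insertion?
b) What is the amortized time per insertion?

(a) Worst-case single insertion: O(n) -- when the array is full at capacity c, the resize copies all c elements, and c can be Theta(n).
(b) Resizes happen at sizes 118, 944, 7552, ... Total copy cost for n insertions: 118 + 944 + ... = O(n) (geometric series with ratio 1/8). Amortized cost per insertion: O(n)/n = O(1).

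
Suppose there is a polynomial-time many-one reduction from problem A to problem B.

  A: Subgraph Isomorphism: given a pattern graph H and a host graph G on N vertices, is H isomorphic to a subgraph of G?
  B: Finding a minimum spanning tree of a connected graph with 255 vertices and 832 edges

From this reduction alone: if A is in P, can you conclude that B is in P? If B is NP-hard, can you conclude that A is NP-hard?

A poly-time reduction A <=_p B transfers tractability DOWN (B easy => A easy) and hardness UP (A hard => B hard), not the reverse.
From A in P, the reduction alone does NOT give B in P: any problem in P trivially reduces to SAT, yet SAT is not known to be in P.
From B NP-hard, the reduction alone does NOT give A NP-hard: again, easy problems reduce to hard ones.
(Here in fact A is NP-complete and B is in P, so no such reduction is known -- its existence would imply P = NP; the analysis concerns only what the assumed reduction would or would not let you conclude.)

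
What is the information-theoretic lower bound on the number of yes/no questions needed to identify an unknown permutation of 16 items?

There are 16! = 20922789888000 permutations. Each yes/no question gives at most 1 bit, so at least ceil(log_2(20922789888000)) = 45 questions are needed.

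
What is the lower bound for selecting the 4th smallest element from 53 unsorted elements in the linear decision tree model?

Selecting the 4th smallest of 53 elements requires Omega(n) comparisons. Every element must be compared at least once. The BFPRT algorithm achieves O(n), making this tight.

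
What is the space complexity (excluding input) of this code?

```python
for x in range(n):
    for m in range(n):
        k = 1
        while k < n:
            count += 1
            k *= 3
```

Space complexity: O(1).
Only a constant amount of auxiliary storage is used; nothing grows with n.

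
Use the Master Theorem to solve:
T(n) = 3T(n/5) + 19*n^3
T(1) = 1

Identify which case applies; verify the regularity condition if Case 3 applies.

a=3, b=5, f(n)=19*n^3.
log_5(3) = 0.6826 < 3.
f(n) = Omega(n^(0.6826+epsilon)) for some epsilon > 0, so Case 3 is the candidate.
Regularity: a*f(n/b) = 3*19*(n/5)^3 = (3/125)*19*n^3 <= c*f(n) with c = 3/125 < 1. Satisfied.
Case 3: T(n) = Theta(n^3).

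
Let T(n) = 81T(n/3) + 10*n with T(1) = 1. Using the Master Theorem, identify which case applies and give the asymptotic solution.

a=81, b=3, f(n)=10*n.
log_3(81) = 4 > 1.
Since f(n) = O(n^1) is polynomially smaller than n^4, Case 1 applies.
T(n) = Theta(n^4).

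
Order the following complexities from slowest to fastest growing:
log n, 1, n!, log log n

Ordered by growth rate: 1 < log log n < log n < n!.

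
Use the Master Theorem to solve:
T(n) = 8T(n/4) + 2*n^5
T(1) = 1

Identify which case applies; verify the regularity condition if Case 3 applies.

a=8, b=4, f(n)=2*n^5.
log_4(8) = 1.5 < 5.
f(n) = Omega(n^(1.5+epsilon)) for some epsilon > 0, so Case 3 is the candidate.
Regularity: a*f(n/b) = 8*2*(n/4)^5 = (8/1024)*2*n^5 <= c*f(n) with c = 8/1024 < 1. Satisfied.
Case 3: T(n) = Theta(n^5).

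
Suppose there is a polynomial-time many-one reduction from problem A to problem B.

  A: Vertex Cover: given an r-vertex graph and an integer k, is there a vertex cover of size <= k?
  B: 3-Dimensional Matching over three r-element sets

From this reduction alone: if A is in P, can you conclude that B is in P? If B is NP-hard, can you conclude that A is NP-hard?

A poly-time reduction A <=_p B transfers tractability DOWN (B easy => A easy) and hardness UP (A hard => B hard), not the reverse.
From A in P, the reduction alone does NOT give B in P: any problem in P trivially reduces to SAT, yet SAT is not known to be in P.
From B NP-hard, the reduction alone does NOT give A NP-hard: again, easy problems reduce to hard ones.
(Here in fact A is NP-complete and B is NP-complete.)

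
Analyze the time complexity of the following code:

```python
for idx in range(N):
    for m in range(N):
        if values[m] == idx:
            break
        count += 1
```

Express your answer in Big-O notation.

Time complexity: O(n^2).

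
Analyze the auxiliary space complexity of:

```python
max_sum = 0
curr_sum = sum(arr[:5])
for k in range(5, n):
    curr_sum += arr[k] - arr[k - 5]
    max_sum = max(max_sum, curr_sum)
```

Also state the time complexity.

Space complexity: O(1).
Only a constant amount of auxiliary storage is used; nothing grows with n.
Time complexity: O(n).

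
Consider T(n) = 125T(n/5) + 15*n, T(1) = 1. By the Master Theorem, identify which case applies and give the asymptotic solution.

a=125, b=5, f(n)=15*n.
log_5(125) = 3 > 1.
Since f(n) = O(n^1) is polynomially smaller than n^3, Case 1 applies.
T(n) = Theta(n^3).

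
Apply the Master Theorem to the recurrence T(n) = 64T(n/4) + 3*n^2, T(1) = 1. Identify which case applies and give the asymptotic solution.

a=64, b=4, f(n)=3*n^2.
log_4(64) = 3 > 2.
Since f(n) = O(n^2) is polynomially smaller than n^3, Case 1 applies.
T(n) = Theta(n^3).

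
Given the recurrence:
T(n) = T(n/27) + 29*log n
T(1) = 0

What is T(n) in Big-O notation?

Each of the log_27(n) levels adds O(log n). T(n) = O(log^2 n).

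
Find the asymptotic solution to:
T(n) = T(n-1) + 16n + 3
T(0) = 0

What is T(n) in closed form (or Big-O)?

Dominant term in sum is 16*sum(i, i=1..n) = 16*n*(n+1)/2 = O(n^2).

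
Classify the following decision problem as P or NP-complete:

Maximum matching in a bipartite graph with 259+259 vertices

This problem is in P: Hopcroft-Karp runs in O(E sqrt(V)).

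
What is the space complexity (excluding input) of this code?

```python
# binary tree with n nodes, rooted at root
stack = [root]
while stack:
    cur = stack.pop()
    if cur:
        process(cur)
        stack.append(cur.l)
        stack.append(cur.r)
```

Space complexity: O(n).
Auxiliary storage grows linearly with the input size n in the worst case.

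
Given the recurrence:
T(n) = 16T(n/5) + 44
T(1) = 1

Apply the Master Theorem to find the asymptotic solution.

a=16, b=5, f(n)=44. log_5(16) = 1.723. Case 1 of Master Theorem: T(n) = O(n^1.723).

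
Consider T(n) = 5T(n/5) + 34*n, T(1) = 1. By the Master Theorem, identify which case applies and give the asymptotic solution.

a=5, b=5, f(n)=34*n.
log_5(5) = 1, so n^(log_b(a)) = n.
f(n) = Theta(n), so Case 2 applies.
T(n) = Theta(n log n).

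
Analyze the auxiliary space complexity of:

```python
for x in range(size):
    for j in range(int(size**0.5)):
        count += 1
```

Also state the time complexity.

Space complexity: O(1).
Only a constant amount of auxiliary storage is used; nothing grows with n.
Time complexity: O(n * sqrt(n)).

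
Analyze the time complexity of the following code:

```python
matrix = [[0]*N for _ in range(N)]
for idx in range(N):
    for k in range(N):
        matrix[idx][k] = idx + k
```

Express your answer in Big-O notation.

Time complexity: O(n^2).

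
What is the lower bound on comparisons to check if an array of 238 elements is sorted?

To verify 238 elements are sorted, we must compare each consecutive pair. Skipping any pair allows an adversary to swap them. Therefore 237 comparisons are necessary and sufficient.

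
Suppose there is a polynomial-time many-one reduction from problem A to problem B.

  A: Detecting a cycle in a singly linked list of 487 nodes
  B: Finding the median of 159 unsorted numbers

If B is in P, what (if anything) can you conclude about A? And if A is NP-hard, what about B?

A poly-time reduction A <=_p B means any A-instance can be transformed to a B-instance in poly time.
If B is in P: compose the reduction with B's poly-time algorithm to solve A in poly time, so A is in P.
If A is NP-hard: every NP problem reduces to A, which reduces to B; composing reductions, every NP problem reduces to B, so B is NP-hard.
(Here in fact A is P and B is P.)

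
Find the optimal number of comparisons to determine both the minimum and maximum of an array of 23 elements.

Naive approach: 44 comparisons (22 for max + 22 for min).
Optimal: Compare elements in pairs first (floor(n/2) = 11 comparisons), then find max among winners and min among losers (11 comparisons each).
Total: ceil(3n/2) - 2 = 33 comparisons. An adversary argument shows this is also a lower bound.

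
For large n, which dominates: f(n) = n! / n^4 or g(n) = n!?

g(n) = n! grows faster: the ratio n!/(n!/n^4) = n^4 -> infinity.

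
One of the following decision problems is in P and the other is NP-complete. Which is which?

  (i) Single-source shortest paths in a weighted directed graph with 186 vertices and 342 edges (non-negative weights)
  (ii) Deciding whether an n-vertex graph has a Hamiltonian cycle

(i) is P: Dijkstra's algorithm runs in O((V+E) log V).
(ii) is NP-complete: one of Karp's 21 NP-complete problems.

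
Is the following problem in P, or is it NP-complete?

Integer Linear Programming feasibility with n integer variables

This problem is NP-complete: ILP feasibility is NP-complete (LP relaxation is in P).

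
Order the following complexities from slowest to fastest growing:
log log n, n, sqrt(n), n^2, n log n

Ordered by growth rate: log log n < sqrt(n) < n < n log n < n^2.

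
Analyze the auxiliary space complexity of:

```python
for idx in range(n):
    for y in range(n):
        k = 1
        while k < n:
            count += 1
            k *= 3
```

Space complexity: O(1).
Only a constant amount of auxiliary storage is used; nothing grows with n.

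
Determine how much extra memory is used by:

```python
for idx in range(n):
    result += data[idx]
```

Space complexity: O(1).
Only a constant amount of auxiliary storage is used; nothing grows with n.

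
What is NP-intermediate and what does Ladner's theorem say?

NP-intermediate problems are in NP but neither in P nor NP-complete (assuming P != NP). Ladner's theorem proves such problems exist if P != NP. Graph isomorphism and integer factoring are candidate NP-intermediate problems -- no polynomial algorithm is known, but no NP-completeness proof exists either.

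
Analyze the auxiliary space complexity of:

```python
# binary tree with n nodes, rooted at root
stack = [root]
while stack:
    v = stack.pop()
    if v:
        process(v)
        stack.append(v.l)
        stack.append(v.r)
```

Space complexity: O(n).
Auxiliary storage grows linearly with the input size n in the worst case.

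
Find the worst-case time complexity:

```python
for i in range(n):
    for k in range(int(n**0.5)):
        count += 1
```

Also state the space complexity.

Time complexity: O(n * sqrt(n)).
Space complexity: O(1).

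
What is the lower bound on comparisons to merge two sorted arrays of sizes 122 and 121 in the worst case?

Adversary: with |122 - 121| <= 1 the inputs can be fully interleaved so that every adjacent pair in the merged output comes from different arrays. Then each of the 242 adjacent pairs must be directly compared, or the algorithm cannot determine their relative order. Standard merge meets this bound.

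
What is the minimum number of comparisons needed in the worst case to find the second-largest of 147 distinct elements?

Lower bound: finding the max needs 147-1 comparisons. By the adversary weight-doubling argument, the max must personally win >= ceil(log_2(147)) = 8 comparisons; the 2nd-largest is among those 8 losers, needing 8-1 more comparisons. Total >= 147-1 + 8-1 = 153. A balanced knockout tournament achieves this.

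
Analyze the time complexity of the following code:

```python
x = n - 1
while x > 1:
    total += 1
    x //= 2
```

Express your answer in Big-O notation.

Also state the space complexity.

Time complexity: O(log n).
Space complexity: O(1).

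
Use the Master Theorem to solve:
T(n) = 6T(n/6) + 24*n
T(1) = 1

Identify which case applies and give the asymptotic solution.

a=6, b=6, f(n)=24*n.
log_6(6) = 1, so n^(log_b(a)) = n.
f(n) = Theta(n), so Case 2 applies.
T(n) = Theta(n log n).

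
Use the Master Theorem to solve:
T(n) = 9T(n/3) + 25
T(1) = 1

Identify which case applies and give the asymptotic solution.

a=9, b=3, f(n)=25.
log_3(9) = 2 > 0.
Since f(n) = O(n^0) is polynomially smaller than n^2, Case 1 applies.
T(n) = Theta(n^2).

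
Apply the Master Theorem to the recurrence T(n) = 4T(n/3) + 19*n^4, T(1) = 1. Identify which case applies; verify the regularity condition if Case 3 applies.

a=4, b=3, f(n)=19*n^4.
log_3(4) = 1.262 < 4.
f(n) = Omega(n^(1.262+epsilon)) for some epsilon > 0, so Case 3 is the candidate.
Regularity: a*f(n/b) = 4*19*(n/3)^4 = (4/81)*19*n^4 <= c*f(n) with c = 4/81 < 1. Satisfied.
Case 3: T(n) = Theta(n^4).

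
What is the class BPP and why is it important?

BPP (Bounded-error Probabilistic Polynomial time) is the class of problems solvable by a randomized algorithm in polynomial time with error probability at most 1/3. BPP contains P and is contained in PSPACE. It is widely conjectured that P = BPP, meaning randomness does not help for decision problems.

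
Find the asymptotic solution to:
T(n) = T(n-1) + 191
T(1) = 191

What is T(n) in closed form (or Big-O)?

Unrolling: T(n) = T(n-1) + 191 = T(n-2) + 2*191 = ... = T(1) + (n-1)*191 = 191 + (n-1)*191 = 191n.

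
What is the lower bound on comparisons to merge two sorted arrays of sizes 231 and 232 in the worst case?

Adversary: with |231 - 232| <= 1 the inputs can be fully interleaved so that every adjacent pair in the merged output comes from different arrays. Then each of the 462 adjacent pairs must be directly compared, or the algorithm cannot determine their relative order. Standard merge meets this bound.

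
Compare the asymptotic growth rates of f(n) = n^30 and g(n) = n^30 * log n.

g(n) = n^30 * log n grows faster: extra log n factor -> infinity.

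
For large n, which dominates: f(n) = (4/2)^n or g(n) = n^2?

f(n) = (4/2)^n grows faster: (4/2)^n is exponential with base 4/2 > 1, dominating every polynomial.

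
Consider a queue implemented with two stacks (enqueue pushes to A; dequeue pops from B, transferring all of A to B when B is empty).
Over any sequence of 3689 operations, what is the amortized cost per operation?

Each element is pushed to A once, popped once, pushed to B once, and popped once: 4 unit operations over its lifetime. Over 3689 operations the total work is O(3689). Amortized O(1) per enqueue/dequeue.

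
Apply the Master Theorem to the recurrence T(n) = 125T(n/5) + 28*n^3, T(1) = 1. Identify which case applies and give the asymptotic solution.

a=125, b=5, f(n)=28*n^3.
log_5(125) = 3, so n^(log_b(a)) = n^3.
f(n) = Theta(n^3), so Case 2 applies.
T(n) = Theta(n^3 log n).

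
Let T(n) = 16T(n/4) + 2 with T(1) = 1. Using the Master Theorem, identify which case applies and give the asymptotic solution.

a=16, b=4, f(n)=2.
log_4(16) = 2 > 0.
Since f(n) = O(n^0) is polynomially smaller than n^2, Case 1 applies.
T(n) = Theta(n^2).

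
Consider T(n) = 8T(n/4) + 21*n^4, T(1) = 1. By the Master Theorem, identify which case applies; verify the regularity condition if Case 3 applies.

a=8, b=4, f(n)=21*n^4.
log_4(8) = 1.5 < 4.
f(n) = Omega(n^(1.5+epsilon)) for some epsilon > 0, so Case 3 is the candidate.
Regularity: a*f(n/b) = 8*21*(n/4)^4 = (8/256)*21*n^4 <= c*f(n) with c = 8/256 < 1. Satisfied.
Case 3: T(n) = Theta(n^4).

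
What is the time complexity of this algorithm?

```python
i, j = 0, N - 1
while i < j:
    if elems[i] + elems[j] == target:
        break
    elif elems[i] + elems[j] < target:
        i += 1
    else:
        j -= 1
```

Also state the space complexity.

Time complexity: O(n).
Space complexity: O(1).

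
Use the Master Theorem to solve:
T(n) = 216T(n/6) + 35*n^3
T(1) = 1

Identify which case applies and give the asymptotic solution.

a=216, b=6, f(n)=35*n^3.
log_6(216) = 3, so n^(log_b(a)) = n^3.
f(n) = Theta(n^3), so Case 2 applies.
T(n) = Theta(n^3 log n).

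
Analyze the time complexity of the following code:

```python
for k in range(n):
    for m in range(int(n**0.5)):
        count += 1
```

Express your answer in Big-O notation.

Time complexity: O(n * sqrt(n)).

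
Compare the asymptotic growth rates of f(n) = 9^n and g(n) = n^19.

f(n) = 9^n grows faster: any exponential with base > 1 dominates every polynomial.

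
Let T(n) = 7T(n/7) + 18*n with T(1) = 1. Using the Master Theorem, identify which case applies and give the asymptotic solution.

a=7, b=7, f(n)=18*n.
log_7(7) = 1, so n^(log_b(a)) = n.
f(n) = Theta(n), so Case 2 applies.
T(n) = Theta(n log n).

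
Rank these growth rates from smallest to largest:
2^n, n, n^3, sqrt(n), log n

Ordered by growth rate: log n < sqrt(n) < n < n^3 < 2^n.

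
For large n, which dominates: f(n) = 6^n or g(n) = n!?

g(n) = n! grows faster: by Stirling n! ~ (n/e)^n sqrt(2*pi*n); (n/e)^n eventually dominates 6^n.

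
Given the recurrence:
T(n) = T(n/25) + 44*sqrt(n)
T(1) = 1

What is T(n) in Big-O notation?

Each level contributes sqrt(n/25^k). Geometric series with ratio 1/sqrt(25) < 1 sums to O(sqrt(n)).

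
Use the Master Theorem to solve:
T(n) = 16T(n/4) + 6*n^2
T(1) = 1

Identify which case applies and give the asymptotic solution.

a=16, b=4, f(n)=6*n^2.
log_4(16) = 2, so n^(log_b(a)) = n^2.
f(n) = Theta(n^2), so Case 2 applies.
T(n) = Theta(n^2 log n).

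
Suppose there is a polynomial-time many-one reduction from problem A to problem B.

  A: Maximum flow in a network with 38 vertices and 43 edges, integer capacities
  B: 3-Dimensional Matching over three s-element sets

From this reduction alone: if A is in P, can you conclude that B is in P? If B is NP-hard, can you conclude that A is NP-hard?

A poly-time reduction A <=_p B transfers tractability DOWN (B easy => A easy) and hardness UP (A hard => B hard), not the reverse.
From A in P, the reduction alone does NOT give B in P: any problem in P trivially reduces to SAT, yet SAT is not known to be in P.
From B NP-hard, the reduction alone does NOT give A NP-hard: again, easy problems reduce to hard ones.
(Here in fact A is P and B is NP-complete.)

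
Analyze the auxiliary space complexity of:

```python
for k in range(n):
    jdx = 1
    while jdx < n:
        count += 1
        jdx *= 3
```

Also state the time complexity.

Space complexity: O(1).
Only a constant amount of auxiliary storage is used; nothing grows with n.
Time complexity: O(n log n).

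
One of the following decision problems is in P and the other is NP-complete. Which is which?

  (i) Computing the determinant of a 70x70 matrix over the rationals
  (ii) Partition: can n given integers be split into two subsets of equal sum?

(i) is P: Gaussian elimination runs in O(n^3).
(ii) is NP-complete: Subset Sum reduces to it (one of Karp's 21 NP-complete problems).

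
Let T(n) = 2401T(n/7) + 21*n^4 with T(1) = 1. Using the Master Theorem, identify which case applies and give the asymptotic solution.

a=2401, b=7, f(n)=21*n^4.
log_7(2401) = 4, so n^(log_b(a)) = n^4.
f(n) = Theta(n^4), so Case 2 applies.
T(n) = Theta(n^4 log n).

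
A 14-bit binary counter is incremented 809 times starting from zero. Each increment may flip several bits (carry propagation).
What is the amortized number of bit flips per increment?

Bit i flips on every 2^i-th increment, so over 809 increments bit i flips floor(809/2^i) times. Summing over i: total flips < 2 * 809. Amortized: < 2 = O(1) per increment.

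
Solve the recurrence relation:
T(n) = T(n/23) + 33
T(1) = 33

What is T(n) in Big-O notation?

Each step divides n by 23 and adds 33. After log_23(n) steps, T(n) = O(log n).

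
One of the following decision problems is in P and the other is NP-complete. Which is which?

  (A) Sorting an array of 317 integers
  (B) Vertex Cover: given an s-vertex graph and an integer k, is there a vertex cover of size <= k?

(A) is P: merge sort runs in O(n log n).
(B) is NP-complete: one of Karp's 21 NP-complete problems (with k part of the input; for any fixed constant k it is in P).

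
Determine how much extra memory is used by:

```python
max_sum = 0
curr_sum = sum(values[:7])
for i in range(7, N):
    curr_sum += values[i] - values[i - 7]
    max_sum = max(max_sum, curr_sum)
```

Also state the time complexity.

Space complexity: O(1).
Only a constant amount of auxiliary storage is used; nothing grows with n.
Time complexity: O(n).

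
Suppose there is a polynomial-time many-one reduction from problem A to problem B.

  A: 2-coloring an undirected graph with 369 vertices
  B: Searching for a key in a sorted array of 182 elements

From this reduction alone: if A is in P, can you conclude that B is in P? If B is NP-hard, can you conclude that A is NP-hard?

A poly-time reduction A <=_p B transfers tractability DOWN (B easy => A easy) and hardness UP (A hard => B hard), not the reverse.
From A in P, the reduction alone does NOT give B in P: any problem in P trivially reduces to SAT, yet SAT is not known to be in P.
From B NP-hard, the reduction alone does NOT give A NP-hard: again, easy problems reduce to hard ones.
(Here in fact A is P and B is P.)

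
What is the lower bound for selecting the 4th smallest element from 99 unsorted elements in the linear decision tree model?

Selecting the 4th smallest of 99 elements requires Omega(n) comparisons. Every element must be compared at least once. The BFPRT algorithm achieves O(n), making this tight.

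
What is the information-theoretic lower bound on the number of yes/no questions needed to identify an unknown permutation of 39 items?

There are 39! = 20397882081197443358640281739902897356800000000 permutations. Each yes/no question gives at most 1 bit, so at least ceil(log_2(20397882081197443358640281739902897356800000000)) = 154 questions are needed.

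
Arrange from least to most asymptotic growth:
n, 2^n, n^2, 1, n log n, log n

Ordered by growth rate: 1 < log n < n < n log n < n^2 < 2^n.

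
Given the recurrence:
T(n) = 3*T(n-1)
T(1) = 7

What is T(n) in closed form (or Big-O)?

Each step multiplies by 3. T(n) = T(1)*3^(n-1) = 7*3^(n-1).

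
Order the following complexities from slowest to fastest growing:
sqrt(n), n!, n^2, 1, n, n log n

Ordered by growth rate: 1 < sqrt(n) < n < n log n < n^2 < n!.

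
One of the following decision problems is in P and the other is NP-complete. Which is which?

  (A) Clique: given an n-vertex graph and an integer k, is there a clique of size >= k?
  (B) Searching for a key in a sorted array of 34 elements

(A) is NP-complete: complement of Independent Set / Vertex Cover (with k part of the input).
(B) is P: binary search runs in O(log n).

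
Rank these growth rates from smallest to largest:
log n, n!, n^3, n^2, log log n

Ordered by growth rate: log log n < log n < n^2 < n^3 < n!.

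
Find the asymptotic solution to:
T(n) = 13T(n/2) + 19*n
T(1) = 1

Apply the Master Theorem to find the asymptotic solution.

a=13, b=2, f(n)=19*n. log_2(13) = 3.7. Case 1 of Master Theorem: T(n) = O(n^3.7).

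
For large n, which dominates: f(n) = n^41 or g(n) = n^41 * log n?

g(n) = n^41 * log n grows faster: extra log n factor -> infinity.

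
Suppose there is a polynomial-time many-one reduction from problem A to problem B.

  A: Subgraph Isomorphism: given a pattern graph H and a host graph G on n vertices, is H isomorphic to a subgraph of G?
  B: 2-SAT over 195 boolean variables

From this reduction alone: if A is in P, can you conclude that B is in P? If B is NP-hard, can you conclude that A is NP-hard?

A poly-time reduction A <=_p B transfers tractability DOWN (B easy => A easy) and hardness UP (A hard => B hard), not the reverse.
From A in P, the reduction alone does NOT give B in P: any problem in P trivially reduces to SAT, yet SAT is not known to be in P.
From B NP-hard, the reduction alone does NOT give A NP-hard: again, easy problems reduce to hard ones.
(Here in fact A is NP-complete and B is in P, so no such reduction is known -- its existence would imply P = NP; the analysis concerns only what the assumed reduction would or would not let you conclude.)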